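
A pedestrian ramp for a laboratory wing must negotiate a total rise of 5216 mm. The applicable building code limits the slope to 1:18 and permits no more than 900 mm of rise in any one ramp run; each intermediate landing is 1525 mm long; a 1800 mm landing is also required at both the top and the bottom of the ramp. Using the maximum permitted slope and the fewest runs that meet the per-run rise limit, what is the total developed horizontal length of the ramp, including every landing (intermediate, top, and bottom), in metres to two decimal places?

5216 / 900 = 5.796 → round up to 6 ramp runs. That means 5 intermediate landings.
Horizontal run for 5216 mm of rise at 1:18 is 5216 × 18 = 93888 mm.
Intermediate landings: 5 × 1525 = 7625 mm.
Top and bottom landings: 2 × 1800 = 3600 mm.
Total = 93888 + 7625 + 3600 = 105113 mm.
= 105.11 m.

105.11 m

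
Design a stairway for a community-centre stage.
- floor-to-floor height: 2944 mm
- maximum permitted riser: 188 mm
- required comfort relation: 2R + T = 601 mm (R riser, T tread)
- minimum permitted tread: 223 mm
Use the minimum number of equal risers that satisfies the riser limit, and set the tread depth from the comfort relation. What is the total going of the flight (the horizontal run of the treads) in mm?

At most 188 each: 2944/188 = 15.66, giving 16 risers.
Each riser is 2944/16 = 184 mm (≤ 188 mm).
From 2R + T = 601: T = 601 − 368 = 233 mm.
Treads = 16 − 1 = 15; going = 15 × 233 = 3495 mm.

3495 mm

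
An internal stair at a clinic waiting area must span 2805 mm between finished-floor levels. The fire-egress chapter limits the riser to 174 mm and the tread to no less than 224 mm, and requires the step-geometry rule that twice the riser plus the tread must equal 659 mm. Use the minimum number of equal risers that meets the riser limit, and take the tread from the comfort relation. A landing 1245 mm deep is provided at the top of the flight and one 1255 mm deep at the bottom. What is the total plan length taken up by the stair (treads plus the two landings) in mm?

7764 mm

At most 174 each: 2805/174 = 16.12, giving 17 risers.
R = 2805 ÷ 17 = 165 mm.
T = 659 − 2·165 = 329 mm, which satisfies the 224 mm minimum.
17 risers give 16 treads; going = 16 × 329 = 5264 mm.
Add landings: 5264 + 1245 + 1255 = 7764 mm.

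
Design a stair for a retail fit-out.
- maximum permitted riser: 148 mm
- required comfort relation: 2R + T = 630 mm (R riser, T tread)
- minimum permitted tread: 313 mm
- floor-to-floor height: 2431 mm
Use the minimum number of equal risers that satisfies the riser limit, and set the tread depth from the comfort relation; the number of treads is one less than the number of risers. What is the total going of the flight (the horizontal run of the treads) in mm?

5504 mm

2431 / 148 = 16.43, so 17 risers are needed.
R = 2431 ÷ 17 = 143 mm.
T = 630 − 2·143 = 344 mm, which satisfies the 313 mm minimum.
Treads = 17 − 1 = 16; going = 16 × 344 = 5504 mm.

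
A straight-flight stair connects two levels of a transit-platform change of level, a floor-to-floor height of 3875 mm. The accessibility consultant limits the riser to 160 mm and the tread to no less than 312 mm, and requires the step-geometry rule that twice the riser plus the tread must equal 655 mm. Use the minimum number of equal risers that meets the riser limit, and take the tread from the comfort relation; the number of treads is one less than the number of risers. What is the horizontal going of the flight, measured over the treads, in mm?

8280 mm

3875 / 160 = 24.219 → round up to 25 risers.
Riser R = 3875 / 25 = 155 mm, within the 160 mm limit.
Tread T = 655 − 2 × 155 = 345 mm (≥ 312 mm).
25 risers give 24 treads; going = 24 × 345 = 8280 mm.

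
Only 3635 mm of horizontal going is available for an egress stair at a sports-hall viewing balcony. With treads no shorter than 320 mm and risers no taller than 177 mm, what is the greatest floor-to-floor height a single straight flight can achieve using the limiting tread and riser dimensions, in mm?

Treads that fit: ⌊3635 / 320⌋ = 11.
Risers = treads + 1 = 12.
Maximum height = 12 × 177 = 2124 mm.

2124 mm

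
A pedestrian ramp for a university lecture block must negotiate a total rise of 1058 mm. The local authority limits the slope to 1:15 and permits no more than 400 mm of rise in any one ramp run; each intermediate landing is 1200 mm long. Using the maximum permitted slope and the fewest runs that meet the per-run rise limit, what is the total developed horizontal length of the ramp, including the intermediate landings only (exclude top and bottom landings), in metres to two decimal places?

1058 / 400 = 2.65, so 3 ramp runs are needed. That means 2 intermediate landings.
Horizontal run for 1058 mm of rise at 1:15 is 1058 × 15 = 15870 mm.
Intermediate landings: 2 × 1200 = 2400 mm.
Developed length = 15870 + 2400 = 18270 mm.
= 18.27 m.

18.27 m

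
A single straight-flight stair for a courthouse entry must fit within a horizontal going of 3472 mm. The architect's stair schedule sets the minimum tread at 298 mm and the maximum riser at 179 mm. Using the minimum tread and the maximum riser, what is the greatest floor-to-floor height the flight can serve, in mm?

2148 mm

Treads that fit: ⌊3472 / 298⌋ = 11.
Risers = treads + 1 = 12.
Maximum height = 12 × 179 = 2148 mm.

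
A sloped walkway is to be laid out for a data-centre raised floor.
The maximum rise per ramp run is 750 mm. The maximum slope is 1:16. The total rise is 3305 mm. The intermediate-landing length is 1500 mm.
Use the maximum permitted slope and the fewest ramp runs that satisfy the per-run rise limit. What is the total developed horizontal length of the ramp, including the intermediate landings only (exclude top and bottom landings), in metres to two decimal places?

⌈3305/750⌉ = 5 ramp runs. That means 4 intermediate landings.
Ramp run (horizontal) at 1:16: 3305 × 16 = 52880 mm.
4 intermediate landings contribute 4 × 1500 = 6000 mm.
Developed length = 52880 + 6000 = 58880 mm.
= 58.88 m.

58.88 m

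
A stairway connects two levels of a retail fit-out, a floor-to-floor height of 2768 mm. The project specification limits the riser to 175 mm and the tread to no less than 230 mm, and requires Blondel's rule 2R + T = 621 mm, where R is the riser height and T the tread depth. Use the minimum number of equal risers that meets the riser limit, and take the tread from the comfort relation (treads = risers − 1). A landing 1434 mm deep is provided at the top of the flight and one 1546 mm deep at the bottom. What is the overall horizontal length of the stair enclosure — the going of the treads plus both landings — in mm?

At most 175 each: 2768/175 = 15.82, giving 16 risers.
Riser R = 2768 / 16 = 173 mm, within the 175 mm limit.
From 2R + T = 621: T = 621 − 346 = 275 mm.
Treads = 16 − 1 = 15; going = 15 × 275 = 4125 mm.
Enclosure = 4125 + 1434 + 1546 = 7105 mm.

7105 mm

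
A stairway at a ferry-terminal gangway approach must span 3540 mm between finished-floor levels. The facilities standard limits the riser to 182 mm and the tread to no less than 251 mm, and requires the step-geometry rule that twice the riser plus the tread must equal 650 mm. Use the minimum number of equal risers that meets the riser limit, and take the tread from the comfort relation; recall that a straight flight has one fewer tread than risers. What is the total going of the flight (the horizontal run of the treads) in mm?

3540 / 182 = 19.45, so 20 risers are needed.
Riser R = 3540 / 20 = 177 mm, within the 182 mm limit.
From 2R + T = 650: T = 650 − 354 = 296 mm.
Treads = 20 − 1 = 19; going = 19 × 296 = 5624 mm.

5624 mm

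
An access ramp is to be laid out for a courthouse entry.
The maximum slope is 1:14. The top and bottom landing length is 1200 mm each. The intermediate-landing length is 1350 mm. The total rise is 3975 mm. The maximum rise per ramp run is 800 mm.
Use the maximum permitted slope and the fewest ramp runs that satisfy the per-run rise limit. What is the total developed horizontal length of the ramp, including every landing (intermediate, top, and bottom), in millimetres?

63450 mm

3975 / 800 = 4.97, so 5 ramp runs are needed. That means 4 intermediate landings.
Ramp run (horizontal) at 1:14: 3975 × 14 = 55650 mm.
Intermediate landings: 4 × 1350 = 5400 mm.
Top and bottom landings: 2 × 1200 = 2400 mm.
Total = 55650 + 5400 + 2400 = 63450 mm.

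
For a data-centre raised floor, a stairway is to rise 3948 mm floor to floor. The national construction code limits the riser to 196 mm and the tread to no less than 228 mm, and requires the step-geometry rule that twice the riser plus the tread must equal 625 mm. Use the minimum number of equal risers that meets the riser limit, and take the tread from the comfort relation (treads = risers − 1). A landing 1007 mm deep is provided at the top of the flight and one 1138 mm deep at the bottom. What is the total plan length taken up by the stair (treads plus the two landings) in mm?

⌈3948/196⌉ = 21 risers.
Each riser is 3948/21 = 188 mm (≤ 196 mm).
From 2R + T = 625: T = 625 − 376 = 249 mm.
21 risers give 20 treads; going = 20 × 249 = 4980 mm.
Add landings: 4980 + 1007 + 1138 = 7125 mm.

7125 mm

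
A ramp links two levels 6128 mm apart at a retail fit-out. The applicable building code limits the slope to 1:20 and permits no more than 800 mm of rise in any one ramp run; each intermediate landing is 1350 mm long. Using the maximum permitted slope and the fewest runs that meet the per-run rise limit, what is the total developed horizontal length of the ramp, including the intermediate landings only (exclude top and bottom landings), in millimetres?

132010 mm

6128 / 800 = 7.660 → round up to 8 ramp runs. That means 7 intermediate landings.
Horizontal run for 6128 mm of rise at 1:20 is 6128 × 20 = 122560 mm.
7 intermediate landings contribute 7 × 1350 = 9450 mm.
Developed length = 122560 + 9450 = 132010 mm.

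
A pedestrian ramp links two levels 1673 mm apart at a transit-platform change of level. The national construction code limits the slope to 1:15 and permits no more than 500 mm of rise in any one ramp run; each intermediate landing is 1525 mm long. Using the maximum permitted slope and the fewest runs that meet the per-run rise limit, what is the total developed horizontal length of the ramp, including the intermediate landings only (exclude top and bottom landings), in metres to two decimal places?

29.67 m

1673 / 500 = 3.346 → round up to 4 ramp runs. That means 3 intermediate landings.
Ramp run (horizontal) at 1:15: 1673 × 15 = 25095 mm.
3 intermediate landings contribute 3 × 1525 = 4575 mm.
Developed length = 25095 + 4575 = 29670 mm.
= 29.67 m.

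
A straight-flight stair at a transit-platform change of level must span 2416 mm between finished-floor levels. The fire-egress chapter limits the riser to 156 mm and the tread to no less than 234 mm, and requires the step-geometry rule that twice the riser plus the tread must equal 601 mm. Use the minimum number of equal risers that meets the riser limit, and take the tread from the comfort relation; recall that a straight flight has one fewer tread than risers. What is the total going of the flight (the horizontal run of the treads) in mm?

4485 mm

2416 / 156 = 15.487 → round up to 16 risers.
R = 2416 ÷ 16 = 151 mm.
From 2R + T = 601: T = 601 − 302 = 299 mm.
16 risers give 15 treads; going = 15 × 299 = 4485 mm.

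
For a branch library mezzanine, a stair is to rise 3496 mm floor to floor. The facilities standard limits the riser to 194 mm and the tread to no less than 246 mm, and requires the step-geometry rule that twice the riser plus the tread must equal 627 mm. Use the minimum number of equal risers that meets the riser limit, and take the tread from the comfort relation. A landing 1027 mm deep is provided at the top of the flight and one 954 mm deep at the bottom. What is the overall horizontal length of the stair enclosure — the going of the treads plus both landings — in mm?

6643 mm

3496 / 194 = 18.021 → round up to 19 risers.
Riser R = 3496 / 19 = 184 mm, within the 194 mm limit.
From 2R + T = 627: T = 627 − 368 = 259 mm.
19 risers give 18 treads; going = 18 × 259 = 4662 mm.
Add landings: 4662 + 1027 + 954 = 6643 mm.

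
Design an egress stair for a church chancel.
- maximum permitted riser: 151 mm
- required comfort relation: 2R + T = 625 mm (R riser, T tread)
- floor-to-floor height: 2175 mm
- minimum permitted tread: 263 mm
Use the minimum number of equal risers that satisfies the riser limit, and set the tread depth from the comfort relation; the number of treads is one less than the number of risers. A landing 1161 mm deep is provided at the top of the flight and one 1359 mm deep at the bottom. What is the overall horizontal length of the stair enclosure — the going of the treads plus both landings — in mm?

⌈2175/151⌉ = 15 risers.
R = 2175 ÷ 15 = 145 mm.
Tread T = 625 − 2 × 145 = 335 mm (≥ 263 mm).
Going = (15 − 1) × 335 = 4690 mm.
Enclosure = 4690 + 1161 + 1359 = 7210 mm.

7210 mm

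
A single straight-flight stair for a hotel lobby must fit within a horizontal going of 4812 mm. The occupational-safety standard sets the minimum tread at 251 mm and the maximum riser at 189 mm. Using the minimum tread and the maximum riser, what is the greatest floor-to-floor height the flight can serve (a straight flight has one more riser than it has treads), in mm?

4812 / 251 = 19.17, so 19 treads fit.
Risers = treads + 1 = 20.
Maximum height = 20 × 189 = 3780 mm.

3780 mm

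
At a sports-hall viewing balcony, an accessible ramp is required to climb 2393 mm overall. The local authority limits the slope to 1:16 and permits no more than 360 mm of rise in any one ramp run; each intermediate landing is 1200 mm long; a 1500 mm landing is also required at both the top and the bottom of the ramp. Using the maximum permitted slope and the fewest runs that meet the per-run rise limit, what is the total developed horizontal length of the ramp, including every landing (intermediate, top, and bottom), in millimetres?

2393 / 360 = 6.647 → round up to 7 ramp runs. That means 6 intermediate landings.
Horizontal run for 2393 mm of rise at 1:16 is 2393 × 16 = 38288 mm.
6 intermediate landings contribute 6 × 1200 = 7200 mm.
Top and bottom landings: 2 × 1500 = 3000 mm.
Total = 38288 + 7200 + 3000 = 48488 mm.

48488 mm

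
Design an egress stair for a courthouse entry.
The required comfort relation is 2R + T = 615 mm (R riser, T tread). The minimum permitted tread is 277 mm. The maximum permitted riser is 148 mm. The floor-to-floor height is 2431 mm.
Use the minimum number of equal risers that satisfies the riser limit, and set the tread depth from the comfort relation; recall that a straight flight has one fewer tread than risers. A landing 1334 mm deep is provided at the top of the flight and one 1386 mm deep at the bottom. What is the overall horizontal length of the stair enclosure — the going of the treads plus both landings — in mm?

⌈2431/148⌉ = 17 risers.
R = 2431 ÷ 17 = 143 mm.
T = 615 − 2·143 = 329 mm, which satisfies the 277 mm minimum.
Going = (17 − 1) × 329 = 5264 mm.
Add landings: 5264 + 1334 + 1386 = 7984 mm.

7984 mm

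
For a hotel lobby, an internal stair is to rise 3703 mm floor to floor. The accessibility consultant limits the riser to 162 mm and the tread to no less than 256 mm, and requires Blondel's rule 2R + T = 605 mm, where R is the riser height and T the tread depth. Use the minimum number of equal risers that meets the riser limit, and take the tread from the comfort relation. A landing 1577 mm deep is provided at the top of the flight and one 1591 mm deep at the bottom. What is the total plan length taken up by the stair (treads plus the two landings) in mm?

9394 mm

At most 162 each: 3703/162 = 22.86, giving 23 risers.
Each riser is 3703/23 = 161 mm (≤ 162 mm).
From 2R + T = 605: T = 605 − 322 = 283 mm.
Treads = 23 − 1 = 22; going = 22 × 283 = 6226 mm.
Enclosure = 6226 + 1577 + 1591 = 9394 mm.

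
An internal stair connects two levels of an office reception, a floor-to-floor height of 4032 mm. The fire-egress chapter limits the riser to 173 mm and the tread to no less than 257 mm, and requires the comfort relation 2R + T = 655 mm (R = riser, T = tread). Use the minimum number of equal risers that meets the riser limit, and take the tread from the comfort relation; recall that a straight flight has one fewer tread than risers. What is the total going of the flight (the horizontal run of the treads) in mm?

7337 mm

At most 173 each: 4032/173 = 23.31, giving 24 risers.
Riser R = 4032 / 24 = 168 mm, within the 173 mm limit.
From 2R + T = 655: T = 655 − 336 = 319 mm.
24 risers give 23 treads; going = 23 × 319 = 7337 mm.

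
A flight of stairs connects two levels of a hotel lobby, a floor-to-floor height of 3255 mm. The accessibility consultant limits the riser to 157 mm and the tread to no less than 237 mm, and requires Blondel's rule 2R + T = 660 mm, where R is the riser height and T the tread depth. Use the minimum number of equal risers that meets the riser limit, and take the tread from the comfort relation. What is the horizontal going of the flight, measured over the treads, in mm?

At most 157 each: 3255/157 = 20.73, giving 21 risers.
Riser R = 3255 / 21 = 155 mm, within the 157 mm limit.
T = 660 − 2·155 = 350 mm, which satisfies the 237 mm minimum.
Going = (21 − 1) × 350 = 7000 mm.

7000 mm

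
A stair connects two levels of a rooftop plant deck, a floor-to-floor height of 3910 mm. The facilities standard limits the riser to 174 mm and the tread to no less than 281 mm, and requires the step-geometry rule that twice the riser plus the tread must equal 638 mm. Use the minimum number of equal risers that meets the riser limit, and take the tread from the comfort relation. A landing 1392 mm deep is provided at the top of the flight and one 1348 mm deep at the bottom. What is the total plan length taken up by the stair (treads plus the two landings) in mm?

⌈3910/174⌉ = 23 risers.
Riser R = 3910 / 23 = 170 mm, within the 174 mm limit.
From 2R + T = 638: T = 638 − 340 = 298 mm.
23 risers give 22 treads; going = 22 × 298 = 6556 mm.
Add landings: 6556 + 1392 + 1348 = 9296 mm.

9296 mm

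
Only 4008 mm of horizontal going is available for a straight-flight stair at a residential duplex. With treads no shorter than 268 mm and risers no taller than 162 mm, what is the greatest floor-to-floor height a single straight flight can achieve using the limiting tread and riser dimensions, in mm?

Treads that fit: ⌊4008 / 268⌋ = 14.
Risers = treads + 1 = 15.
Maximum height = 15 × 162 = 2430 mm.

2430 mm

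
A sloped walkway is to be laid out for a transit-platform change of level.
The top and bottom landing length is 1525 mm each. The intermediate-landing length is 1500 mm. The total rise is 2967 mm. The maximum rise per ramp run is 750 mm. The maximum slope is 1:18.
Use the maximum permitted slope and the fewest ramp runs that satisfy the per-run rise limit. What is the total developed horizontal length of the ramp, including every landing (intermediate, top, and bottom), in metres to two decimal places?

60.96 m

At most 750 each: 2967/750 = 3.96, giving 4 ramp runs. That means 3 intermediate landings.
Horizontal run for 2967 mm of rise at 1:18 is 2967 × 18 = 53406 mm.
3 intermediate landings contribute 3 × 1500 = 4500 mm.
Top and bottom landings: 2 × 1525 = 3050 mm.
Total = 53406 + 4500 + 3050 = 60956 mm.
= 60.96 m.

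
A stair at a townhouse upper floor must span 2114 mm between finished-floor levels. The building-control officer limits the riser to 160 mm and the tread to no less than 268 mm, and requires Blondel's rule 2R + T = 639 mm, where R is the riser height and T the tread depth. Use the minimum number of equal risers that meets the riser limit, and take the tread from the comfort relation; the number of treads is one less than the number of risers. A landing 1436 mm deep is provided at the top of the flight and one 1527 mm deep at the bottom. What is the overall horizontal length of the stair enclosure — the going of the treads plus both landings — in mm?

2114 / 160 = 13.21, so 14 risers are needed.
Riser R = 2114 / 14 = 151 mm, within the 160 mm limit.
T = 639 − 2·151 = 337 mm, which satisfies the 268 mm minimum.
Going = (14 − 1) × 337 = 4381 mm.
Enclosure = 4381 + 1436 + 1527 = 7344 mm.

7344 mm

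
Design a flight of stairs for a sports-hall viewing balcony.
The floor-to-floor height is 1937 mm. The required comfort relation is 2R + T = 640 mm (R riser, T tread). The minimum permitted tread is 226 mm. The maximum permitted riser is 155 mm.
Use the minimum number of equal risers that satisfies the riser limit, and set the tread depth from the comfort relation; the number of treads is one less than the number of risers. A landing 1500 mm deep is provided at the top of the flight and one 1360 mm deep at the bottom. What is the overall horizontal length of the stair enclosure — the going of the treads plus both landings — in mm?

6964 mm

1937 / 155 = 12.50, so 13 risers are needed.
R = 1937 ÷ 13 = 149 mm.
T = 640 − 2·149 = 342 mm, which satisfies the 226 mm minimum.
Treads = 13 − 1 = 12; going = 12 × 342 = 4104 mm.
Enclosure = 4104 + 1500 + 1360 = 6964 mm.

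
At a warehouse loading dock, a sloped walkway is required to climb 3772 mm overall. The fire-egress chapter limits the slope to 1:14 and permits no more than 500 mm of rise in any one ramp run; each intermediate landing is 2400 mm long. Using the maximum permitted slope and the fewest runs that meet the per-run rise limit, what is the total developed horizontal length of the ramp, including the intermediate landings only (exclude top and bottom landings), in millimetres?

At most 500 each: 3772/500 = 7.54, giving 8 ramp runs. That means 7 intermediate landings.
Horizontal run for 3772 mm of rise at 1:14 is 3772 × 14 = 52808 mm.
7 intermediate landings contribute 7 × 2400 = 16800 mm.
Developed length = 52808 + 16800 = 69608 mm.

69608 mm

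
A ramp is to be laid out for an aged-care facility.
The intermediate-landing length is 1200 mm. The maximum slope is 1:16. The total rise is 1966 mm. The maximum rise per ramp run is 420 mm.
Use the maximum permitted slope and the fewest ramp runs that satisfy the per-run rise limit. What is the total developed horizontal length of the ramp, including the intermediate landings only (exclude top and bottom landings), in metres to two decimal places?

1966 / 420 = 4.681 → round up to 5 ramp runs. That means 4 intermediate landings.
Horizontal run for 1966 mm of rise at 1:16 is 1966 × 16 = 31456 mm.
Intermediate landings: 4 × 1200 = 4800 mm.
Total developed length = 31456 + 4800 = 36256 mm.
= 36.26 m.

36.26 m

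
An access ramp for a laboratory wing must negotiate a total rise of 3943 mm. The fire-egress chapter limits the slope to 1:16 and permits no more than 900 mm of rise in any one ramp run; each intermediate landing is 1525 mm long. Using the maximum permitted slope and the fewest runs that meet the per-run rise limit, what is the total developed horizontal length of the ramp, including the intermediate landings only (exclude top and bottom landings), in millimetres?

69188 mm

3943 / 900 = 4.38, so 5 ramp runs are needed. That means 4 intermediate landings.
Horizontal run for 3943 mm of rise at 1:16 is 3943 × 16 = 63088 mm.
4 intermediate landings contribute 4 × 1525 = 6100 mm.
Total developed length = 63088 + 6100 = 69188 mm.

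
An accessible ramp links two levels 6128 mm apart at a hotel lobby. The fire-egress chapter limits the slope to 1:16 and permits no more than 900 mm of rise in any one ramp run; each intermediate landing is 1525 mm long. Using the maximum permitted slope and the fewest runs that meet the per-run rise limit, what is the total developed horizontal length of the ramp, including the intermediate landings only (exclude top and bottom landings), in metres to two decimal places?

⌈6128/900⌉ = 7 ramp runs. That means 6 intermediate landings.
Horizontal run for 6128 mm of rise at 1:16 is 6128 × 16 = 98048 mm.
Intermediate landings: 6 × 1525 = 9150 mm.
Total developed length = 98048 + 9150 = 107198 mm.
= 107.20 m.

107.20 m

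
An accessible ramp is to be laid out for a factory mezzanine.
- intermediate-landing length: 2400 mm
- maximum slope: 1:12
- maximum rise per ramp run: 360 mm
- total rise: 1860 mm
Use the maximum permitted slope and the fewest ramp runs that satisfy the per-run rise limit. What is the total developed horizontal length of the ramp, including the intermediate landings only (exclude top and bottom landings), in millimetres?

⌈1860/360⌉ = 6 ramp runs. That means 5 intermediate landings.
Ramp run (horizontal) at 1:12: 1860 × 12 = 22320 mm.
5 intermediate landings contribute 5 × 2400 = 12000 mm.
Developed length = 22320 + 12000 = 34320 mm.

34320 mm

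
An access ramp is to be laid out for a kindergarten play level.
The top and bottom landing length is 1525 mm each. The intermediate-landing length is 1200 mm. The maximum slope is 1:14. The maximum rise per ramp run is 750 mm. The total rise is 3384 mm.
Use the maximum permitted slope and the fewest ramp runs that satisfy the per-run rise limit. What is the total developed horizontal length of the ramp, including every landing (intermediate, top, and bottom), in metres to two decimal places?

55.23 m

At most 750 each: 3384/750 = 4.51, giving 5 ramp runs. That means 4 intermediate landings.
Ramp run (horizontal) at 1:14: 3384 × 14 = 47376 mm.
4 intermediate landings contribute 4 × 1200 = 4800 mm.
Top and bottom landings: 2 × 1525 = 3050 mm.
Total = 47376 + 4800 + 3050 = 55226 mm.
= 55.23 m.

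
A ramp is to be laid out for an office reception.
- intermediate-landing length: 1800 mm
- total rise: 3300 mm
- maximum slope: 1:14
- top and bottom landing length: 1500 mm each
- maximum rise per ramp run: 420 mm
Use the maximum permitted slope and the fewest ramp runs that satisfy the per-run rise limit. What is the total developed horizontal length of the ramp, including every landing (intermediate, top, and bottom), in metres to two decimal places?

61.80 m

At most 420 each: 3300/420 = 7.86, giving 8 ramp runs. That means 7 intermediate landings.
Ramp run (horizontal) at 1:14: 3300 × 14 = 46200 mm.
Intermediate landings: 7 × 1800 = 12600 mm.
Top and bottom landings: 2 × 1500 = 3000 mm.
Total = 46200 + 12600 + 3000 = 61800 mm.
= 61.80 m.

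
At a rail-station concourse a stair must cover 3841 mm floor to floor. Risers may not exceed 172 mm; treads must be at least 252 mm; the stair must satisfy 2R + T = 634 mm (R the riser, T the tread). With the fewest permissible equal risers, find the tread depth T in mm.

300 mm

⌈3841/172⌉ = 23 risers.
Each riser is 3841/23 = 167 mm (≤ 172 mm).
From 2R + T = 634: T = 634 − 334 = 300 mm.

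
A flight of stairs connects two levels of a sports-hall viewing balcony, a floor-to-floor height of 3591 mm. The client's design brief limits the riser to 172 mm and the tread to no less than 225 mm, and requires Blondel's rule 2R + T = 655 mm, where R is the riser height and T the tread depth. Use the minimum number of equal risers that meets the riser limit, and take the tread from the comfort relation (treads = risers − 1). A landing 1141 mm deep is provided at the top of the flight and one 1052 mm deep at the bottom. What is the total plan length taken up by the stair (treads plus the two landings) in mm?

3591 / 172 = 20.878 → round up to 21 risers.
Riser R = 3591 / 21 = 171 mm, within the 172 mm limit.
T = 655 − 2·171 = 313 mm, which satisfies the 225 mm minimum.
Going = (21 − 1) × 313 = 6260 mm.
Add landings: 6260 + 1141 + 1052 = 8453 mm.

8453 mm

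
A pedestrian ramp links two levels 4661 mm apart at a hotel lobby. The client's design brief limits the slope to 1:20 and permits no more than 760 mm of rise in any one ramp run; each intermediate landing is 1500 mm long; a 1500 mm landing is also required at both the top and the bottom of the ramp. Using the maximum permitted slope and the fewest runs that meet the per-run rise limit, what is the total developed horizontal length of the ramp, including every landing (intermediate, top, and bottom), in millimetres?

At most 760 each: 4661/760 = 6.13, giving 7 ramp runs. That means 6 intermediate landings.
Horizontal run for 4661 mm of rise at 1:20 is 4661 × 20 = 93220 mm.
6 intermediate landings contribute 6 × 1500 = 9000 mm.
Top and bottom landings: 2 × 1500 = 3000 mm.
Total = 93220 + 9000 + 3000 = 105220 mm.

105220 mm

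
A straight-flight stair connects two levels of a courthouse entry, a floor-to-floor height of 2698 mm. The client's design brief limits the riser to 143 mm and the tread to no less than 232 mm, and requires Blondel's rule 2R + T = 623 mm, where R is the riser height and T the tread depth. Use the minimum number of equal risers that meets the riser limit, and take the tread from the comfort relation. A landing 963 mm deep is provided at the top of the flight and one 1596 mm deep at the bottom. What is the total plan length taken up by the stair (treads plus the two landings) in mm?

2698 / 143 = 18.87, so 19 risers are needed.
R = 2698 ÷ 19 = 142 mm.
Tread T = 623 − 2 × 142 = 339 mm (≥ 232 mm).
Treads = 19 − 1 = 18; going = 18 × 339 = 6102 mm.
Add landings: 6102 + 963 + 1596 = 8661 mm.

8661 mm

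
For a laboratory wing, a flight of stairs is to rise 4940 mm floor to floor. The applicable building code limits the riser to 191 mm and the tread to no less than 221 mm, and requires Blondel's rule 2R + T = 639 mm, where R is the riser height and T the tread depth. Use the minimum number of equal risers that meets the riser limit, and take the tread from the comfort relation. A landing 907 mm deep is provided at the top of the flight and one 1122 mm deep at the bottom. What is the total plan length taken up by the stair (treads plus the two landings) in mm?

8504 mm

4940 / 191 = 25.86, so 26 risers are needed.
R = 4940 ÷ 26 = 190 mm.
Tread T = 639 − 2 × 190 = 259 mm (≥ 221 mm).
Going = (26 − 1) × 259 = 6475 mm.
Add landings: 6475 + 907 + 1122 = 8504 mm.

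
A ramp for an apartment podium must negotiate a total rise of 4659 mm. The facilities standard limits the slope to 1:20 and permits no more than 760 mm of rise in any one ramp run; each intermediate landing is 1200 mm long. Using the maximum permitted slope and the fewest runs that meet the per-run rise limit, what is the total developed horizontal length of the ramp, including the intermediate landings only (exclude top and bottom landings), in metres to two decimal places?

At most 760 each: 4659/760 = 6.13, giving 7 ramp runs. That means 6 intermediate landings.
Ramp run (horizontal) at 1:20: 4659 × 20 = 93180 mm.
Intermediate landings: 6 × 1200 = 7200 mm.
Total developed length = 93180 + 7200 = 100380 mm.
= 100.38 m.

100.38 m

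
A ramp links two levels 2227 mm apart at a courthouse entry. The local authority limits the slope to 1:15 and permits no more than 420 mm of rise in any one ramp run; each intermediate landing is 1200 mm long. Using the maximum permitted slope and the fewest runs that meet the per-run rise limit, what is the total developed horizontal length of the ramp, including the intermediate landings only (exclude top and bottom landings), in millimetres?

⌈2227/420⌉ = 6 ramp runs. That means 5 intermediate landings.
Ramp run (horizontal) at 1:15: 2227 × 15 = 33405 mm.
Intermediate landings: 5 × 1200 = 6000 mm.
Developed length = 33405 + 6000 = 39405 mm.

39405 mm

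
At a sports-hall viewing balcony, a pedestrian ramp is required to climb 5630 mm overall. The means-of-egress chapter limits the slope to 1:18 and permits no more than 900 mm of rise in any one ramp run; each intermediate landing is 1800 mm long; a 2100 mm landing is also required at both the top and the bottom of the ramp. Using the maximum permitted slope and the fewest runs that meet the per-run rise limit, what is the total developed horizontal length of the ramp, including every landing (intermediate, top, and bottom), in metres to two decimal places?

116.34 m

5630 / 900 = 6.26, so 7 ramp runs are needed. That means 6 intermediate landings.
Horizontal run for 5630 mm of rise at 1:18 is 5630 × 18 = 101340 mm.
6 intermediate landings contribute 6 × 1800 = 10800 mm.
Top and bottom landings: 2 × 2100 = 4200 mm.
Total = 101340 + 10800 + 4200 = 116340 mm.
= 116.34 m.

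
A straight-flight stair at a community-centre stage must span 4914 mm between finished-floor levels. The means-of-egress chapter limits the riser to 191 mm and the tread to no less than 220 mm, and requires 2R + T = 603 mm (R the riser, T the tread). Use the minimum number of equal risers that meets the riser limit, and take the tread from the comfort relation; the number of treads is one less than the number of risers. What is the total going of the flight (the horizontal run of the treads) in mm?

5625 mm

⌈4914/191⌉ = 26 risers.
R = 4914 ÷ 26 = 189 mm.
T = 603 − 2·189 = 225 mm, which satisfies the 220 mm minimum.
Treads = 26 − 1 = 25; going = 25 × 225 = 5625 mm.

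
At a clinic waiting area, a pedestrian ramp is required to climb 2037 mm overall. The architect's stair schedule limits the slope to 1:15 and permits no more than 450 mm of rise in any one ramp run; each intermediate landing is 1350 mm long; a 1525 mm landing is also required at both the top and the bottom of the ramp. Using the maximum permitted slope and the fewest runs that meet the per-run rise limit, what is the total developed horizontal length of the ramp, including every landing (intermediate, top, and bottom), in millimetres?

39005 mm

⌈2037/450⌉ = 5 ramp runs. That means 4 intermediate landings.
Ramp run (horizontal) at 1:15: 2037 × 15 = 30555 mm.
Intermediate landings: 4 × 1350 = 5400 mm.
Top and bottom landings: 2 × 1525 = 3050 mm.
Total = 30555 + 5400 + 3050 = 39005 mm.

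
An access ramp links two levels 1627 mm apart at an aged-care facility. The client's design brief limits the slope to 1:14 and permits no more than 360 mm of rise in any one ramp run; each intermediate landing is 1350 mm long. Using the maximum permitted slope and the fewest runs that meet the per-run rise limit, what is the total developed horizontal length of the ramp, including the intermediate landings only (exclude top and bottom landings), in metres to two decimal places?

At most 360 each: 1627/360 = 4.52, giving 5 ramp runs. That means 4 intermediate landings.
Ramp run (horizontal) at 1:14: 1627 × 14 = 22778 mm.
4 intermediate landings contribute 4 × 1350 = 5400 mm.
Developed length = 22778 + 5400 = 28178 mm.
= 28.18 m.

28.18 m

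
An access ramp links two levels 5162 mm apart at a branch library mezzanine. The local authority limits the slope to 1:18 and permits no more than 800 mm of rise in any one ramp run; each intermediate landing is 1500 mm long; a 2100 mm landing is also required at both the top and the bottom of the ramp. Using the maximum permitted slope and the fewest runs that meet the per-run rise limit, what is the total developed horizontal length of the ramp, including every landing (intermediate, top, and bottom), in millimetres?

106116 mm

At most 800 each: 5162/800 = 6.45, giving 7 ramp runs. That means 6 intermediate landings.
Ramp run (horizontal) at 1:18: 5162 × 18 = 92916 mm.
Intermediate landings: 6 × 1500 = 9000 mm.
Top and bottom landings: 2 × 2100 = 4200 mm.
Total = 92916 + 9000 + 4200 = 106116 mm.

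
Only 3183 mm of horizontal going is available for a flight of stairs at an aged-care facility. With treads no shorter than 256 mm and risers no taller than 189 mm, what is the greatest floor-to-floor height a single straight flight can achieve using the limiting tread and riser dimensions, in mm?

Treads that fit: ⌊3183 / 256⌋ = 12.
Risers = treads + 1 = 13.
Maximum height = 13 × 189 = 2457 mm.

2457 mm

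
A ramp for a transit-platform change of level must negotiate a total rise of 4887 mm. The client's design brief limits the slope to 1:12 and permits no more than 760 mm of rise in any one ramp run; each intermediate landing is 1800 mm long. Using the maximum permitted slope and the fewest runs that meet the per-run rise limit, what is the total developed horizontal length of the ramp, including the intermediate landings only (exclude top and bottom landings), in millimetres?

4887 / 760 = 6.430 → round up to 7 ramp runs. That means 6 intermediate landings.
Ramp run (horizontal) at 1:12: 4887 × 12 = 58644 mm.
6 intermediate landings contribute 6 × 1800 = 10800 mm.
Developed length = 58644 + 10800 = 69444 mm.

69444 mm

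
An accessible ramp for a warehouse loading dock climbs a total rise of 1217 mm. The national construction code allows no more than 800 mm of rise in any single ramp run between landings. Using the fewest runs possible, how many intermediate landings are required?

1217 / 800 = 1.52, so 2 ramp runs are needed.
2 runs are separated by 1 intermediate landings.

1 intermediate landings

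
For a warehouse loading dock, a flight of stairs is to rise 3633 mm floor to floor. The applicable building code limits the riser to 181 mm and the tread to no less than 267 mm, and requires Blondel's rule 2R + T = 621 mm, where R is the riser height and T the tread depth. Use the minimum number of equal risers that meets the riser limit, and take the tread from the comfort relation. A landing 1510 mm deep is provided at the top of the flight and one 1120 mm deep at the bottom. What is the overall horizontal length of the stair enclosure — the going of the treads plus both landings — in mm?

8130 mm

At most 181 each: 3633/181 = 20.07, giving 21 risers.
Each riser is 3633/21 = 173 mm (≤ 181 mm).
T = 621 − 2·173 = 275 mm, which satisfies the 267 mm minimum.
21 risers give 20 treads; going = 20 × 275 = 5500 mm.
Enclosure = 5500 + 1510 + 1120 = 8130 mm.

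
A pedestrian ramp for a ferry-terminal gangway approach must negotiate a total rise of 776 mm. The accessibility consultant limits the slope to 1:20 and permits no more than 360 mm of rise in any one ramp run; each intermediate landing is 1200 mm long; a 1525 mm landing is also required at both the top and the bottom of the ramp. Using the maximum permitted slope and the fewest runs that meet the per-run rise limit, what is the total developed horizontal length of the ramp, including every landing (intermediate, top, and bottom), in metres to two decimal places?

776 / 360 = 2.16, so 3 ramp runs are needed. That means 2 intermediate landings.
Horizontal run for 776 mm of rise at 1:20 is 776 × 20 = 15520 mm.
Intermediate landings: 2 × 1200 = 2400 mm.
Top and bottom landings: 2 × 1525 = 3050 mm.
Total = 15520 + 2400 + 3050 = 20970 mm.
= 20.97 m.

20.97 m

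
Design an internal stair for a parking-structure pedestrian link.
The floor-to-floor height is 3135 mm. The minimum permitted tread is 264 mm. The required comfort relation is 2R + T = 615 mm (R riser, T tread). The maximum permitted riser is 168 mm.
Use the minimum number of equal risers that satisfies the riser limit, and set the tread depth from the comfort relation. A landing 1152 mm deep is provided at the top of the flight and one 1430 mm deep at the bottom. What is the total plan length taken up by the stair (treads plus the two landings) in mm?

3135 / 168 = 18.661 → round up to 19 risers.
Riser R = 3135 / 19 = 165 mm, within the 168 mm limit.
T = 615 − 2·165 = 285 mm, which satisfies the 264 mm minimum.
Treads = 19 − 1 = 18; going = 18 × 285 = 5130 mm.
Enclosure = 5130 + 1152 + 1430 = 7712 mm.

7712 mm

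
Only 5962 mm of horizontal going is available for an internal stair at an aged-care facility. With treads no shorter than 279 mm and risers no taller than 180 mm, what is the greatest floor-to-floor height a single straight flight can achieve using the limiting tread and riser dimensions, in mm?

3960 mm

Treads that fit: ⌊5962 / 279⌋ = 21.
Risers = treads + 1 = 22.
Maximum height = 22 × 180 = 3960 mm.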